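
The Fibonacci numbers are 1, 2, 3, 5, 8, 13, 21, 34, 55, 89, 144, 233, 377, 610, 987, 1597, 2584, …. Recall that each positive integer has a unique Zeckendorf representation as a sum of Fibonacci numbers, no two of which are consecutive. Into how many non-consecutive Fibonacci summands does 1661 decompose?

4

Greedy algorithm:
1661 − 1597 = 64
64 − 55 = 9
9 − 8 = 1
1 − 1 = 0
1661 = 1597 + 55 + 8 + 1, which has 4 terms.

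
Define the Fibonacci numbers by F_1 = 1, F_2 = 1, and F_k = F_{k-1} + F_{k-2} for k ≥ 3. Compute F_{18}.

2584

Iterating the recurrence up to F_{11} = 89 and F_{10} = 55:
F_{12} = F_{11} + F_{10} = 89 + 55 = 144
F_{13} = F_{12} + F_{11} = 144 + 89 = 233
F_{14} = F_{13} + F_{12} = 233 + 144 = 377
F_{15} = F_{14} + F_{13} = 377 + 233 = 610
F_{16} = F_{15} + F_{14} = 610 + 377 = 987
F_{17} = F_{16} + F_{15} = 987 + 610 = 1597
F_{18} = F_{17} + F_{16} = 1597 + 987 = 2584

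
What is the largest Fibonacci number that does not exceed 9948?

6765

6765 ≤ 9948 < 10946, so the largest Fibonacci number not exceeding 9948 is 6765.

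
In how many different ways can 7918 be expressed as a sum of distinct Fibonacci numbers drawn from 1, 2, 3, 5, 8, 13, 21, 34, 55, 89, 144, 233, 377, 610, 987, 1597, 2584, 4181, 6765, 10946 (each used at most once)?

55

Starting from the Zeckendorf form and repeatedly splitting a term F_k into F_{k−1} + F_{k−2} (when neither is already used) reaches every representation.
7918 = 6765+987+144+21+1 = 6765+987+144+13+8+1 = 6765+987+89+55+21+1 = 6765+610+377+144+21+1 = 6765+987+144+13+5+3+1 = … (50 more), for 55 in all.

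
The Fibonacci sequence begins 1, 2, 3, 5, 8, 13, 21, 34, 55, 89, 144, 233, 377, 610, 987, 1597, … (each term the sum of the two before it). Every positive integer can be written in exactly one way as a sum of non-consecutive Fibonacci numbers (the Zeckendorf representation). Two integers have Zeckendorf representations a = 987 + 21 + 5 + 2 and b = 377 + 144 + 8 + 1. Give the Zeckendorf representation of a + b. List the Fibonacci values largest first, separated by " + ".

The two numbers are 1015 and 530, so their sum is 1545.
Repeatedly subtract the largest Fibonacci number that fits:
987 ≤ 1545 < 1597, so take 987; remainder 558
377 ≤ 558 < 610, so take 377; remainder 181
144 ≤ 181 < 233, so take 144; remainder 37
34 ≤ 37 < 55, so take 34; remainder 3
3 ≤ 3 < 5, so take 3; remainder 0

987 + 377 + 144 + 34 + 3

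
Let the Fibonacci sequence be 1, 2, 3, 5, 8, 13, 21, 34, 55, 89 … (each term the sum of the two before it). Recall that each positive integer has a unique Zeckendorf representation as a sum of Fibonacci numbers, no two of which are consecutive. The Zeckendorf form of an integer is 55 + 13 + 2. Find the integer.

70

55 + 13 + 2 = 70.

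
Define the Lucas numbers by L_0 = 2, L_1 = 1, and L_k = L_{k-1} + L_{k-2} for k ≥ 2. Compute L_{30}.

Iterating the recurrence up to L_{22} = 39603 and L_{21} = 24476:
L_{23} = L_{22} + L_{21} = 39603 + 24476 = 64079
L_{24} = L_{23} + L_{22} = 64079 + 39603 = 103682
L_{25} = L_{24} + L_{23} = 103682 + 64079 = 167761
L_{26} = L_{25} + L_{24} = 167761 + 103682 = 271443
L_{27} = L_{26} + L_{25} = 271443 + 167761 = 439204
L_{28} = L_{27} + L_{26} = 439204 + 271443 = 710647
L_{29} = L_{28} + L_{27} = 710647 + 439204 = 1149851
L_{30} = L_{29} + L_{28} = 1149851 + 710647 = 1860498

1860498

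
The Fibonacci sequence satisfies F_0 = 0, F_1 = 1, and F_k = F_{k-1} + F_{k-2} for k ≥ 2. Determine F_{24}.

Iterating the recurrence up to F_{17} = 1597 and F_{16} = 987:
F_{18} = F_{17} + F_{16} = 1597 + 987 = 2584
F_{19} = F_{18} + F_{17} = 2584 + 1597 = 4181
F_{20} = F_{19} + F_{18} = 4181 + 2584 = 6765
F_{21} = F_{20} + F_{19} = 6765 + 4181 = 10946
F_{22} = F_{21} + F_{20} = 10946 + 6765 = 17711
F_{23} = F_{22} + F_{21} = 17711 + 10946 = 28657
F_{24} = F_{23} + F_{22} = 28657 + 17711 = 46368

46368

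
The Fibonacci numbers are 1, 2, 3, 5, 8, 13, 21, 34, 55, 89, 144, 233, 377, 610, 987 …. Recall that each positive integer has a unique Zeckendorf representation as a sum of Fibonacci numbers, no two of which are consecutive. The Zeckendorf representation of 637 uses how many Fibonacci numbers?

4

take 610 (≤ 637); 637 − 610 = 27
take 21 (≤ 27); 27 − 21 = 6
take 5 (≤ 6); 6 − 5 = 1
take 1 (≤ 1); 1 − 1 = 0
637 = 610 + 21 + 5 + 1, which has 4 terms.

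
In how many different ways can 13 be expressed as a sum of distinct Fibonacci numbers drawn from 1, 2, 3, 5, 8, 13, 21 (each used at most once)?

3

Each representation comes from the Zeckendorf form by replacing some F_k with F_{k−1} + F_{k−2} where possible.
13 = 13 = 8+5 = 8+3+2 — 3 representations.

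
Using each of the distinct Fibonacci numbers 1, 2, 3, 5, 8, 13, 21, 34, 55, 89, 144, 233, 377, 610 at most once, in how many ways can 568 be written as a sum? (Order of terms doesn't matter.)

Starting from the Zeckendorf form and repeatedly splitting a term F_k into F_{k−1} + F_{k−2} (when neither is already used) reaches every representation.
568 = 377+144+34+13 = 377+144+34+8+5 = 377+89+55+34+13 = 377+144+34+8+3+2 = 377+144+21+13+8+5 = … (10 more), for 15 in all.

15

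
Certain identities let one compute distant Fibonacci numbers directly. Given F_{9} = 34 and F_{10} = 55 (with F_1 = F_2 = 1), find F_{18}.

By the doubling identity F_{2k} = F_k(2F_{k+1} − F_k): F_{18} = 34·(2·55 − 34) = 34·76 = 2584.

2584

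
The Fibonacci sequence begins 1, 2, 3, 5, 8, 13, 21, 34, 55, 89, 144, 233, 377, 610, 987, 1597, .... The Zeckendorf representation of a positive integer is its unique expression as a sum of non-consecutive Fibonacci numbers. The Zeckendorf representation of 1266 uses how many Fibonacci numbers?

largest Fibonacci ≤ 1266 is 987; 1266 − 987 = 279
largest Fibonacci ≤ 279 is 233; 279 − 233 = 46
largest Fibonacci ≤ 46 is 34; 46 − 34 = 12
largest Fibonacci ≤ 12 is 8; 12 − 8 = 4
largest Fibonacci ≤ 4 is 3; 4 − 3 = 1
largest Fibonacci ≤ 1 is 1; 1 − 1 = 0
1266 = 987 + 233 + 34 + 8 + 3 + 1, which has 6 terms.

6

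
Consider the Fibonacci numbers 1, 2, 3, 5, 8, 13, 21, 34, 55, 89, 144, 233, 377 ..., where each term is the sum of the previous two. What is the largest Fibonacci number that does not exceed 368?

233

233 ≤ 368 < 377, so the largest Fibonacci number not exceeding 368 is 233.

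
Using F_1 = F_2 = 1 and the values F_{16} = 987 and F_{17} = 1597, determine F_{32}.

2178309

By the doubling identity F_{2k} = F_k(2F_{k+1} − F_k): F_{32} = 987·(2·1597 − 987) = 987·2207 = 2178309.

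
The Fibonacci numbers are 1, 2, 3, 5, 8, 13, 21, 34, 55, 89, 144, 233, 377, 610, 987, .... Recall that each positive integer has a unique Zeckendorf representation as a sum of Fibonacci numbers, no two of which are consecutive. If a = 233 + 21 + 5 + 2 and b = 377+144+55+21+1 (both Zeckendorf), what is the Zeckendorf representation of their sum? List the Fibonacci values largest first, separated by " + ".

610 + 233 + 13 + 3

The two numbers are 261 and 598, so their sum is 859.
859: greatest Fibonacci not exceeding it is 610, leaving 249
249: greatest Fibonacci not exceeding it is 233, leaving 16
16: greatest Fibonacci not exceeding it is 13, leaving 3
3: greatest Fibonacci not exceeding it is 3, leaving 0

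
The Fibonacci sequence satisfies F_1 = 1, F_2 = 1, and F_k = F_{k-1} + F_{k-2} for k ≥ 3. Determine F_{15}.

Iterating the recurrence up to F_{7} = 13 and F_{6} = 8:
F_{8} = F_{7} + F_{6} = 13 + 8 = 21
F_{9} = F_{8} + F_{7} = 21 + 13 = 34
F_{10} = F_{9} + F_{8} = 34 + 21 = 55
F_{11} = F_{10} + F_{9} = 55 + 34 = 89
F_{12} = F_{11} + F_{10} = 89 + 55 = 144
F_{13} = F_{12} + F_{11} = 144 + 89 = 233
F_{14} = F_{13} + F_{12} = 233 + 144 = 377
F_{15} = F_{14} + F_{13} = 377 + 233 = 610

610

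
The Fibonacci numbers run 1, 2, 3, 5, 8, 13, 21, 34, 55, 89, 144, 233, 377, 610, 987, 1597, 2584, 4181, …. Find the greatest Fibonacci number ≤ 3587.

2584 ≤ 3587 < 4181, so the largest Fibonacci number not exceeding 3587 is 2584.

2584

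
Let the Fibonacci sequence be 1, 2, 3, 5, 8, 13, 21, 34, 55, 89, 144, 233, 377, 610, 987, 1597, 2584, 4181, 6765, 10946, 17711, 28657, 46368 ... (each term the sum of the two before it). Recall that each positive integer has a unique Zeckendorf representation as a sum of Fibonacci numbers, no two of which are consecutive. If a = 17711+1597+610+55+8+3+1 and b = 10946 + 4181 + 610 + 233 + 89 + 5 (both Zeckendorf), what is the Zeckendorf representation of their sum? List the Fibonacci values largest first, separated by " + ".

28657 + 6765 + 610 + 13 + 3 + 1

The two numbers are 19985 and 16064, so their sum is 36049.
Greedy algorithm:
36049 − 28657 = 7392
7392 − 6765 = 627
627 − 610 = 17
17 − 13 = 4
4 − 3 = 1
1 − 1 = 0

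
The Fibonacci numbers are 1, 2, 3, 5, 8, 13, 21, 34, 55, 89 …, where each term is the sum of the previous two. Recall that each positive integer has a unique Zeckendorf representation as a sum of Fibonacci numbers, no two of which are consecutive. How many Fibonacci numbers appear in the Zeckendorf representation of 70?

Repeatedly subtract the largest Fibonacci number that fits:
largest Fibonacci ≤ 70 is 55; 70 − 55 = 15
largest Fibonacci ≤ 15 is 13; 15 − 13 = 2
largest Fibonacci ≤ 2 is 2; 2 − 2 = 0
70 = 55 + 13 + 2, which has 3 terms.

3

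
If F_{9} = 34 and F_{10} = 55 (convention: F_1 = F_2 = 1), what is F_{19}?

4181

By F_{2k+1} = F_k² + F_{k+1}²: F_{19} = 34² + 55² = 1156 + 3025 = 4181.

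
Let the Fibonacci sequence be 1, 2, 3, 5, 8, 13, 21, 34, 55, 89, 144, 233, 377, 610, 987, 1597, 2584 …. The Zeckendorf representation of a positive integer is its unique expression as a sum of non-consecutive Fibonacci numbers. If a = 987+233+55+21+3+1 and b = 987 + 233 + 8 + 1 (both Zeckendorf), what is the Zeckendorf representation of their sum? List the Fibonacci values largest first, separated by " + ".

The two numbers are 1300 and 1229, so their sum is 2529.
1597 ≤ 2529 < 2584, so take 1597; remainder 932
610 ≤ 932 < 987, so take 610; remainder 322
233 ≤ 322 < 377, so take 233; remainder 89
89 ≤ 89 < 144, so take 89; remainder 0

1597 + 610 + 233 + 89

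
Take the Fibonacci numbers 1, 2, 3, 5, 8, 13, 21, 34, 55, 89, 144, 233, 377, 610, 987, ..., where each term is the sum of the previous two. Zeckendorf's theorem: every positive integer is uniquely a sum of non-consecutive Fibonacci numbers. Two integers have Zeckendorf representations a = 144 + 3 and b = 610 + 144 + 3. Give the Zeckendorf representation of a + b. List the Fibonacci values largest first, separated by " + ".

The two numbers are 147 and 757, so their sum is 904.
Repeatedly subtract the largest Fibonacci number that fits:
904 − 610 = 294
294 − 233 = 61
61 − 55 = 6
6 − 5 = 1
1 − 1 = 0

610 + 233 + 55 + 5 + 1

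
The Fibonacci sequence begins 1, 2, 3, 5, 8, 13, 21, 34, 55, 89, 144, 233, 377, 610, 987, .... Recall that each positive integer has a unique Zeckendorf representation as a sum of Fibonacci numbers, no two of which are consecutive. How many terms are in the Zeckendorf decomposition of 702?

largest Fibonacci ≤ 702 is 610; 702 − 610 = 92
largest Fibonacci ≤ 92 is 89; 92 − 89 = 3
largest Fibonacci ≤ 3 is 3; 3 − 3 = 0
702 = 610 + 89 + 3, which has 3 terms.

3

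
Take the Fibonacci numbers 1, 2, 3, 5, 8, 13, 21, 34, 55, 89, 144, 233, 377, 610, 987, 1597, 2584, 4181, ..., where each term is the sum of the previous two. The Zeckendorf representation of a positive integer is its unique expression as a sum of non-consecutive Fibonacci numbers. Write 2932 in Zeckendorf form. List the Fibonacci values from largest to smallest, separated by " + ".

Greedily peel off the largest Fibonacci term at each step:
2932 − 2584 = 348
348 − 233 = 115
115 − 89 = 26
26 − 21 = 5
5 − 5 = 0
So 2932 = 2584 + 233 + 89 + 21 + 5, with no two terms consecutive in the sequence.

2584 + 233 + 89 + 21 + 5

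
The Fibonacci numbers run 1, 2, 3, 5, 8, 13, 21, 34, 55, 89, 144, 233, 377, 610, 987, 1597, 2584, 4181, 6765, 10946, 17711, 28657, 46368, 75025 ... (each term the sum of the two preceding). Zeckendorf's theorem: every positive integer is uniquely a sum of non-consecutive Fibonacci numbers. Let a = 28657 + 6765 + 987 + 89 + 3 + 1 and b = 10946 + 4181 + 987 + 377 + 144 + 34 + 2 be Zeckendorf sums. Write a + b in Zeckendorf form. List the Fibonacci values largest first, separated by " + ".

The two numbers are 36502 and 16671, so their sum is 53173.
subtract 46368 from 53173: 6805 remains
subtract 6765 from 6805: 40 remains
subtract 34 from 40: 6 remains
subtract 5 from 6: 1 remains
subtract 1 from 1: 0 remains

46368 + 6765 + 34 + 5 + 1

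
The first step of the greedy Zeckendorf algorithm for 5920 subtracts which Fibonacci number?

4181 ≤ 5920 < 6765, so the largest Fibonacci number not exceeding 5920 is 4181.

4181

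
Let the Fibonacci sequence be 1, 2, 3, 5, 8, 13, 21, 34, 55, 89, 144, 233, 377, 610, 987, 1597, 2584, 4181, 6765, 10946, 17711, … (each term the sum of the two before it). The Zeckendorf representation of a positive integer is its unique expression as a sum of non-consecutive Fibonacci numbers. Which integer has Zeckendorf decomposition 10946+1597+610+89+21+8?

10946+1597+610+89+21+8 = 13271.

13271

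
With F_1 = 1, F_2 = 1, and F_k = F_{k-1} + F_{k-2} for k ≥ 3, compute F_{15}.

Iterating the recurrence up to F_{9} = 34 and F_{8} = 21:
F_{10} = F_{9} + F_{8} = 34 + 21 = 55
F_{11} = F_{10} + F_{9} = 55 + 34 = 89
F_{12} = F_{11} + F_{10} = 89 + 55 = 144
F_{13} = F_{12} + F_{11} = 144 + 89 = 233
F_{14} = F_{13} + F_{12} = 233 + 144 = 377
F_{15} = F_{14} + F_{13} = 377 + 233 = 610

610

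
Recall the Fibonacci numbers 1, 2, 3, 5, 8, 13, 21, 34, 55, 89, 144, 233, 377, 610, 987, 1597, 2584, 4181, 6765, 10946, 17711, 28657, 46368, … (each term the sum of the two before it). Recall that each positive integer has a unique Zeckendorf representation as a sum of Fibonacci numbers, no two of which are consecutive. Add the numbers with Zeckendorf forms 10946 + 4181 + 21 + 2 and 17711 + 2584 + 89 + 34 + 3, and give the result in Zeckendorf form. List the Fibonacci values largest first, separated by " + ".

The two numbers are 15150 and 20421, so their sum is 35571.
Repeatedly subtract the largest Fibonacci number that fits:
take 28657 (≤ 35571); 35571 − 28657 = 6914
take 6765 (≤ 6914); 6914 − 6765 = 149
take 144 (≤ 149); 149 − 144 = 5
take 5 (≤ 5); 5 − 5 = 0

28657 + 6765 + 144 + 5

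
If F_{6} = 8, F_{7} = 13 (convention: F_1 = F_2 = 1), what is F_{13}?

233

By the addition formula F_{m+n} = F_m F_{n+1} + F_{m−1} F_n with m=7, n=6: F_{13} = 13·13 + 8·8 = 169 + 64 = 233.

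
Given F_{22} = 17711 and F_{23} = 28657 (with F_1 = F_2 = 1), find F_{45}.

1134903170

By F_{2k+1} = F_k² + F_{k+1}²: F_{45} = 17711² + 28657² = 313679521 + 821223649 = 1134903170.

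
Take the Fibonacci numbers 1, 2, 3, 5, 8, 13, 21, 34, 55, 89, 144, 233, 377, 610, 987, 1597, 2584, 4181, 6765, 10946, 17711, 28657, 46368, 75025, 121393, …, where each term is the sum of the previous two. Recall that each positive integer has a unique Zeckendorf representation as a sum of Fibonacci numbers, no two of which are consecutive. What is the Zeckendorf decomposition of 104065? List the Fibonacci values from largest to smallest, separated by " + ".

Greedy algorithm:
take 75025 (≤ 104065); 104065 − 75025 = 29040
take 28657 (≤ 29040); 29040 − 28657 = 383
take 377 (≤ 383); 383 − 377 = 6
take 5 (≤ 6); 6 − 5 = 1
take 1 (≤ 1); 1 − 1 = 0
So 104065 = 75025 + 28657 + 377 + 5 + 1, with no two terms consecutive in the sequence.

75025 + 28657 + 377 + 5 + 1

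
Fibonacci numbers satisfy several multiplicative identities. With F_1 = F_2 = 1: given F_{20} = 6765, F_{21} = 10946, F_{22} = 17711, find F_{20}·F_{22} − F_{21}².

6765·17711 − 10946² = 119814915 − 119814916 = -1. (Cassini's identity: F_{k−1}F_{k+1} − F_k² = (−1)^k.)

-1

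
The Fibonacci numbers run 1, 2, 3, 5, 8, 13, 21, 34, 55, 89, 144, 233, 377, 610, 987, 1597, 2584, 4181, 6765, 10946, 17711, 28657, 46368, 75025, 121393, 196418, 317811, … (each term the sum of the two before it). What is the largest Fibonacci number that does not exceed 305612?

196418 ≤ 305612 < 317811, so the largest Fibonacci number not exceeding 305612 is 196418.

196418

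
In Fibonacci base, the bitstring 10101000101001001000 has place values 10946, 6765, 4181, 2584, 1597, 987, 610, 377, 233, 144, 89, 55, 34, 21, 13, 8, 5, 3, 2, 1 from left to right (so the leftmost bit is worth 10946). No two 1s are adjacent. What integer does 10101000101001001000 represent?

Summing the place values of the 1 bits: 10946 + 4181 + 1597 + 233 + 89 + 21 + 5 = 17072.

17072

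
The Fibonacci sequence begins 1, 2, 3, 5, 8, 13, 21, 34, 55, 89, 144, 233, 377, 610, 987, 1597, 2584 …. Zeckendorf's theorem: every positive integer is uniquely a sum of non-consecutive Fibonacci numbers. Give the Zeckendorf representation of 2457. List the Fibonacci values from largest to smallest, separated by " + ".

Greedy algorithm:
take 1597 (≤ 2457); 2457 − 1597 = 860
take 610 (≤ 860); 860 − 610 = 250
take 233 (≤ 250); 250 − 233 = 17
take 13 (≤ 17); 17 − 13 = 4
take 3 (≤ 4); 4 − 3 = 1
take 1 (≤ 1); 1 − 1 = 0
So 2457 = 1597 + 610 + 233 + 13 + 3 + 1, with no two terms consecutive in the sequence.

1597 + 610 + 233 + 13 + 3 + 1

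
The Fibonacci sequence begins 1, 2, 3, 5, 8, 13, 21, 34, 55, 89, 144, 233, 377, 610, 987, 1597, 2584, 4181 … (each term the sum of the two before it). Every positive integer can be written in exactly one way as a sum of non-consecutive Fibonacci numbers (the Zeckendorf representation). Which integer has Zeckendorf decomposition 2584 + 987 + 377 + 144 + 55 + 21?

2584 + 987 + 377 + 144 + 55 + 21 = 4168.

4168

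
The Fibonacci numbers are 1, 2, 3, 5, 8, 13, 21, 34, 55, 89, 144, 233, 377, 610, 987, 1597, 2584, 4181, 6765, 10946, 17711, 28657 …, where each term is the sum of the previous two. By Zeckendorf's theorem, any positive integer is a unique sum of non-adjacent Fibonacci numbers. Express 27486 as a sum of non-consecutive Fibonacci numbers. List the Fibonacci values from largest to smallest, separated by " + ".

Greedy algorithm:
subtract 17711 from 27486: 9775 remains
subtract 6765 from 9775: 3010 remains
subtract 2584 from 3010: 426 remains
subtract 377 from 426: 49 remains
subtract 34 from 49: 15 remains
subtract 13 from 15: 2 remains
subtract 2 from 2: 0 remains
So 27486 = 17711 + 6765 + 2584 + 377 + 34 + 13 + 2, with no two terms consecutive in the sequence.

17711 + 6765 + 2584 + 377 + 34 + 13 + 2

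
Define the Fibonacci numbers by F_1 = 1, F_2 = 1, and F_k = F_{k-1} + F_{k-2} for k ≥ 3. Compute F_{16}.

Iterating the recurrence up to F_{8} = 21 and F_{7} = 13:
F_{9} = F_{8} + F_{7} = 21 + 13 = 34
F_{10} = F_{9} + F_{8} = 34 + 21 = 55
F_{11} = F_{10} + F_{9} = 55 + 34 = 89
F_{12} = F_{11} + F_{10} = 89 + 55 = 144
F_{13} = F_{12} + F_{11} = 144 + 89 = 233
F_{14} = F_{13} + F_{12} = 233 + 144 = 377
F_{15} = F_{14} + F_{13} = 377 + 233 = 610
F_{16} = F_{15} + F_{14} = 610 + 377 = 987

987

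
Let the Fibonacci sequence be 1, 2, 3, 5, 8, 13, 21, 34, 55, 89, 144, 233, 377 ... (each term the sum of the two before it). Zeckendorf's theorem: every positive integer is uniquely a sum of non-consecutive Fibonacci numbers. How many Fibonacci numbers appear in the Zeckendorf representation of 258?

4

largest Fibonacci ≤ 258 is 233; 258 − 233 = 25
largest Fibonacci ≤ 25 is 21; 25 − 21 = 4
largest Fibonacci ≤ 4 is 3; 4 − 3 = 1
largest Fibonacci ≤ 1 is 1; 1 − 1 = 0
258 = 233 + 21 + 3 + 1, which has 4 terms.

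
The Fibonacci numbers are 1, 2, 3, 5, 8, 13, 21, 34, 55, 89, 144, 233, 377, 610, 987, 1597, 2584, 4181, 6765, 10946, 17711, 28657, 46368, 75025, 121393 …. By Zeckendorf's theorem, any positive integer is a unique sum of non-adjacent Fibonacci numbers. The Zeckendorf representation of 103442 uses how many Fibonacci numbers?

10

take 75025 (≤ 103442); 103442 − 75025 = 28417
take 17711 (≤ 28417); 28417 − 17711 = 10706
take 6765 (≤ 10706); 10706 − 6765 = 3941
take 2584 (≤ 3941); 3941 − 2584 = 1357
take 987 (≤ 1357); 1357 − 987 = 370
take 233 (≤ 370); 370 − 233 = 137
take 89 (≤ 137); 137 − 89 = 48
take 34 (≤ 48); 48 − 34 = 14
take 13 (≤ 14); 14 − 13 = 1
take 1 (≤ 1); 1 − 1 = 0
103442 = 75025 + 17711 + 6765 + 2584 + 987 + 233 + 89 + 34 + 13 + 1, which has 10 terms.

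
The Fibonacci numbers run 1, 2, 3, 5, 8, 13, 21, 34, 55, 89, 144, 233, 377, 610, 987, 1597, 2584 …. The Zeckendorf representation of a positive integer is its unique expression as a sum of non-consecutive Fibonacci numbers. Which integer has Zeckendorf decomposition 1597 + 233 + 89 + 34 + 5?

1597 + 233 + 89 + 34 + 5 = 1958.

1958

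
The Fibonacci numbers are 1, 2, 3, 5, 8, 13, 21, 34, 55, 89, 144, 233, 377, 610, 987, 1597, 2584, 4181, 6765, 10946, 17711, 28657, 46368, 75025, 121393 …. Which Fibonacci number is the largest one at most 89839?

75025 ≤ 89839 < 121393, so the largest Fibonacci number not exceeding 89839 is 75025.

75025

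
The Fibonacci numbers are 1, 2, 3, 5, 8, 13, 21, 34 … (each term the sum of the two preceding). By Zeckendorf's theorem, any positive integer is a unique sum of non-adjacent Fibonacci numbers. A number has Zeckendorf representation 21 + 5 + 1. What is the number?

21 + 5 + 1 = 27.

27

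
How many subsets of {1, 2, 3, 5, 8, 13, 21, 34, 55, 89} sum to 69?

6

Each representation comes from the Zeckendorf form by replacing some F_k with F_{k−1} + F_{k−2} where possible.
69 = 55+13+1 = 55+8+5+1 = 34+21+13+1 = 55+8+3+2+1 = 34+21+8+5+1 = … (1 more), for 6 in all.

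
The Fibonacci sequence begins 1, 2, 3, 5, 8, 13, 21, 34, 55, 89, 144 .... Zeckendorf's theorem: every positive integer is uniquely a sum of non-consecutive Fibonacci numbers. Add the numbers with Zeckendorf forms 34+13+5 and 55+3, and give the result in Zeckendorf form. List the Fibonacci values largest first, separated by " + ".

89 + 21

The two numbers are 52 and 58, so their sum is 110.
Greedy algorithm:
take 89 (≤ 110); 110 − 89 = 21
take 21 (≤ 21); 21 − 21 = 0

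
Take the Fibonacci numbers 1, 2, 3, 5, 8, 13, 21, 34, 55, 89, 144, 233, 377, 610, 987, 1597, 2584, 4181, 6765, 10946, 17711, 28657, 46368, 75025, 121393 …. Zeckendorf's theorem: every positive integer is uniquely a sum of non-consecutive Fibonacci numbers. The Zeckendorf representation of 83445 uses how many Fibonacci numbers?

75025 ≤ 83445 < 121393, so take 75025; remainder 8420
6765 ≤ 8420 < 10946, so take 6765; remainder 1655
1597 ≤ 1655 < 2584, so take 1597; remainder 58
55 ≤ 58 < 89, so take 55; remainder 3
3 ≤ 3 < 5, so take 3; remainder 0
83445 = 75025 + 6765 + 1597 + 55 + 3, which has 5 terms.

5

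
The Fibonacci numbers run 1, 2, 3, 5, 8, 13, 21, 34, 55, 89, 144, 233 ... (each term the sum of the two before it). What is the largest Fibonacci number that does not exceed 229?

144 ≤ 229 < 233, so the largest Fibonacci number not exceeding 229 is 144.

144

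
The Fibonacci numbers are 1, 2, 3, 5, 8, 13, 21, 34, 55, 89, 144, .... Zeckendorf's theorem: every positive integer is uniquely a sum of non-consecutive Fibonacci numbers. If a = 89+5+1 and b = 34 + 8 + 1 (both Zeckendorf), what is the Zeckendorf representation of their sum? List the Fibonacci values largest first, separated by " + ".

89 + 34 + 13 + 2

The two numbers are 95 and 43, so their sum is 138.
89 ≤ 138 < 144, so take 89; remainder 49
34 ≤ 49 < 55, so take 34; remainder 15
13 ≤ 15 < 21, so take 13; remainder 2
2 ≤ 2 < 3, so take 2; remainder 0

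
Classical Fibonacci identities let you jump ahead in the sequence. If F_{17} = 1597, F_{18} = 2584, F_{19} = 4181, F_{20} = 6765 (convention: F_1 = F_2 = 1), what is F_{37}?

24157817

By the addition formula F_{m+n} = F_m F_{n+1} + F_{m−1} F_n with m=20, n=17: F_{37} = 6765·2584 + 4181·1597 = 17480760 + 6677057 = 24157817.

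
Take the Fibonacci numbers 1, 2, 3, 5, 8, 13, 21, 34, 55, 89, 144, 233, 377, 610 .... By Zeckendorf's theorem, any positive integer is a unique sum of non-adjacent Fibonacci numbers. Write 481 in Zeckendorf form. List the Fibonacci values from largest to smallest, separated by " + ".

377 + 89 + 13 + 2

subtract 377 from 481: 104 remains
subtract 89 from 104: 15 remains
subtract 13 from 15: 2 remains
subtract 2 from 2: 0 remains
So 481 = 377 + 89 + 13 + 2, with no two terms consecutive in the sequence.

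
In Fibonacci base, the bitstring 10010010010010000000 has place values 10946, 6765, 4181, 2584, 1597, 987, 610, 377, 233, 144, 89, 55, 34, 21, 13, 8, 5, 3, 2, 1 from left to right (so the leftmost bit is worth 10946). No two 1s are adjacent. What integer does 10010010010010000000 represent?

Summing the place values of the 1 bits: 10946 + 2584 + 610 + 144 + 34 = 14318.

14318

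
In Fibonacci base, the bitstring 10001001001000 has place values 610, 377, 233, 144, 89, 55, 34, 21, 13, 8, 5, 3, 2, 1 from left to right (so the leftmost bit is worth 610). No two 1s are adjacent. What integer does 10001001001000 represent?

Summing the place values of the 1 bits: 610 + 89 + 21 + 5 = 725.

725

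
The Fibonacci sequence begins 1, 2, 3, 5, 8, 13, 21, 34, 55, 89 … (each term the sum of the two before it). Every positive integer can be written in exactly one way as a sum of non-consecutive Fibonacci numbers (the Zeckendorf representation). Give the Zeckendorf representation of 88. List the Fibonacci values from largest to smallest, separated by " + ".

55 ≤ 88 < 89, so take 55; remainder 33
21 ≤ 33 < 34, so take 21; remainder 12
8 ≤ 12 < 13, so take 8; remainder 4
3 ≤ 4 < 5, so take 3; remainder 1
1 ≤ 1 < 2, so take 1; remainder 0
So 88 = 55 + 21 + 8 + 3 + 1, with no two terms consecutive in the sequence.

55 + 21 + 8 + 3 + 1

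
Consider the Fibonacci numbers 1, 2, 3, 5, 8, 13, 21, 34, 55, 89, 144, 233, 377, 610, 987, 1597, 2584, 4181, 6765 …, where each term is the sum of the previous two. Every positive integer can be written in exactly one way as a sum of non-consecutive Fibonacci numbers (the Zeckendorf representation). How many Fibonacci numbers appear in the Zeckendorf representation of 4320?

Repeatedly subtract the largest Fibonacci number that fits:
take 4181 (≤ 4320); 4320 − 4181 = 139
take 89 (≤ 139); 139 − 89 = 50
take 34 (≤ 50); 50 − 34 = 16
take 13 (≤ 16); 16 − 13 = 3
take 3 (≤ 3); 3 − 3 = 0
4320 = 4181 + 89 + 34 + 13 + 3, which has 5 terms.

5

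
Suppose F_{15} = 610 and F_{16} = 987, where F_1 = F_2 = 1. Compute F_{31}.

1346269

By F_{2k+1} = F_k² + F_{k+1}²: F_{31} = 610² + 987² = 372100 + 974169 = 1346269.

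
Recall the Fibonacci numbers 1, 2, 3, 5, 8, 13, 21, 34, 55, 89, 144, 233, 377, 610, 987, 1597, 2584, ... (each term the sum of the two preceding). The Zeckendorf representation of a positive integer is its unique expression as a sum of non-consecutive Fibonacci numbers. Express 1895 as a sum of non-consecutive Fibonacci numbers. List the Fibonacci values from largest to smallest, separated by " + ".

1597 + 233 + 55 + 8 + 2

take 1597 (≤ 1895); 1895 − 1597 = 298
take 233 (≤ 298); 298 − 233 = 65
take 55 (≤ 65); 65 − 55 = 10
take 8 (≤ 10); 10 − 8 = 2
take 2 (≤ 2); 2 − 2 = 0
So 1895 = 1597 + 233 + 55 + 8 + 2, with no two terms consecutive in the sequence.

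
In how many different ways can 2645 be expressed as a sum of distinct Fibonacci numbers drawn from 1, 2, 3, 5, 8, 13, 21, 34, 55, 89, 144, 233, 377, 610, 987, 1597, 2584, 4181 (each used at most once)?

2645 = 2584+55+5+1 = 2584+55+3+2+1 = 2584+34+21+5+1 = … (25 more), for 28 in all.

28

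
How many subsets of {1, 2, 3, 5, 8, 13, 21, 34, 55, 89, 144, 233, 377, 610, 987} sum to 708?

Starting from the Zeckendorf form and repeatedly splitting a term F_k into F_{k−1} + F_{k−2} (when neither is already used) reaches every representation.
708 = 610+89+8+1 = 610+89+5+3+1 = 610+55+34+8+1 = 377+233+89+8+1 = … (12 more), for 16 in all.

16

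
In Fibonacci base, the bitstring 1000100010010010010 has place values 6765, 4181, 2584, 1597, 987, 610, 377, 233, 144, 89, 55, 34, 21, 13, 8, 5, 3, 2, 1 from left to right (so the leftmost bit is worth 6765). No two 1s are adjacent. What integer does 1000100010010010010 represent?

Summing the place values of the 1 bits: 6765 + 987 + 144 + 34 + 8 + 2 = 7940.

7940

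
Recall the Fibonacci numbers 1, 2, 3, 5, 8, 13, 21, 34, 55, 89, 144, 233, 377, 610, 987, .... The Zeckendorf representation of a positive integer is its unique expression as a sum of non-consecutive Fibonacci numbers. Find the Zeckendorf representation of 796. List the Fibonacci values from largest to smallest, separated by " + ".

610 + 144 + 34 + 8

Greedily peel off the largest Fibonacci term at each step:
largest Fibonacci ≤ 796 is 610; 796 − 610 = 186
largest Fibonacci ≤ 186 is 144; 186 − 144 = 42
largest Fibonacci ≤ 42 is 34; 42 − 34 = 8
largest Fibonacci ≤ 8 is 8; 8 − 8 = 0
So 796 = 610 + 144 + 34 + 8, with no two terms consecutive in the sequence.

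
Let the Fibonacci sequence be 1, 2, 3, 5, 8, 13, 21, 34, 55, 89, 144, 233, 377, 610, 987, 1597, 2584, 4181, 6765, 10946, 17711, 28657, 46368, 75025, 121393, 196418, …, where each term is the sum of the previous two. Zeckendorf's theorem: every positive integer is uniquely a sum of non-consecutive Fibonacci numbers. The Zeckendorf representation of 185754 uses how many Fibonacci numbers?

Repeatedly subtract the largest Fibonacci number that fits:
subtract 121393 from 185754: 64361 remains
subtract 46368 from 64361: 17993 remains
subtract 17711 from 17993: 282 remains
subtract 233 from 282: 49 remains
subtract 34 from 49: 15 remains
subtract 13 from 15: 2 remains
subtract 2 from 2: 0 remains
185754 = 121393 + 46368 + 17711 + 233 + 34 + 13 + 2, which has 7 terms.

7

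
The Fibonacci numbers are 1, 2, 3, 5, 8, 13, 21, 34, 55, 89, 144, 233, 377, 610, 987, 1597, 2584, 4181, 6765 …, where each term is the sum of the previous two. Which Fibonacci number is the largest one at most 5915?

4181 ≤ 5915 < 6765, so the largest Fibonacci number not exceeding 5915 is 4181.

4181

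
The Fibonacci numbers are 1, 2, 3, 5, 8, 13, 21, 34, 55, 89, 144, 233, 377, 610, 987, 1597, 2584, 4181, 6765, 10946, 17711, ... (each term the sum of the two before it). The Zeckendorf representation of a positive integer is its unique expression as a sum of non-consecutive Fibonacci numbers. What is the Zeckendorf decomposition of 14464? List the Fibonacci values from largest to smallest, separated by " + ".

10946 + 2584 + 610 + 233 + 89 + 2

Greedily peel off the largest Fibonacci term at each step:
14464 − 10946 = 3518
3518 − 2584 = 934
934 − 610 = 324
324 − 233 = 91
91 − 89 = 2
2 − 2 = 0
So 14464 = 10946 + 2584 + 610 + 233 + 89 + 2, with no two terms consecutive in the sequence.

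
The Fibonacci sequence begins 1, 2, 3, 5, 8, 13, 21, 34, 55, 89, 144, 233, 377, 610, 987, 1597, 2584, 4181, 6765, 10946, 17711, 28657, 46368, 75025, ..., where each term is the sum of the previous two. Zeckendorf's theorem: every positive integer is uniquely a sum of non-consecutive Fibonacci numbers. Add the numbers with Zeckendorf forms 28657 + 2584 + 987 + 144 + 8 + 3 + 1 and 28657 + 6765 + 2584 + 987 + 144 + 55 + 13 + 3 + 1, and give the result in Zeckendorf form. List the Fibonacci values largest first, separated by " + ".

46368 + 17711 + 6765 + 610 + 89 + 34 + 13 + 3

The two numbers are 32384 and 39209, so their sum is 71593.
Greedy algorithm:
largest Fibonacci ≤ 71593 is 46368; 71593 − 46368 = 25225
largest Fibonacci ≤ 25225 is 17711; 25225 − 17711 = 7514
largest Fibonacci ≤ 7514 is 6765; 7514 − 6765 = 749
largest Fibonacci ≤ 749 is 610; 749 − 610 = 139
largest Fibonacci ≤ 139 is 89; 139 − 89 = 50
largest Fibonacci ≤ 50 is 34; 50 − 34 = 16
largest Fibonacci ≤ 16 is 13; 16 − 13 = 3
largest Fibonacci ≤ 3 is 3; 3 − 3 = 0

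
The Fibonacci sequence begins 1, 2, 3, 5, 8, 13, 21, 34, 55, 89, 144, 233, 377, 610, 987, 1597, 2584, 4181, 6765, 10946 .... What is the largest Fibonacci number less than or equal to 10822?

6765

6765 ≤ 10822 < 10946, so the largest Fibonacci number not exceeding 10822 is 6765.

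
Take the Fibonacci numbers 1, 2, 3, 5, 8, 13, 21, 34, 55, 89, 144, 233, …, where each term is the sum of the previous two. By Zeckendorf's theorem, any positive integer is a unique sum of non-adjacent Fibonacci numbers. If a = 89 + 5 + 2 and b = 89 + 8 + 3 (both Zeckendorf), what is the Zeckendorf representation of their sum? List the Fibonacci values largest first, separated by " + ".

The two numbers are 96 and 100, so their sum is 196.
subtract 144 from 196: 52 remains
subtract 34 from 52: 18 remains
subtract 13 from 18: 5 remains
subtract 5 from 5: 0 remains

144 + 34 + 13 + 5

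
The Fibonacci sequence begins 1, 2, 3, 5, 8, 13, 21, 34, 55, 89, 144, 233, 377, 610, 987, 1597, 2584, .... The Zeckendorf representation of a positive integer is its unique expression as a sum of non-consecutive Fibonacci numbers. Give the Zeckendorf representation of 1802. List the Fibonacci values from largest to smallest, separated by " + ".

1802: greatest Fibonacci not exceeding it is 1597, leaving 205
205: greatest Fibonacci not exceeding it is 144, leaving 61
61: greatest Fibonacci not exceeding it is 55, leaving 6
6: greatest Fibonacci not exceeding it is 5, leaving 1
1: greatest Fibonacci not exceeding it is 1, leaving 0
So 1802 = 1597 + 144 + 55 + 5 + 1, with no two terms consecutive in the sequence.

1597 + 144 + 55 + 5 + 1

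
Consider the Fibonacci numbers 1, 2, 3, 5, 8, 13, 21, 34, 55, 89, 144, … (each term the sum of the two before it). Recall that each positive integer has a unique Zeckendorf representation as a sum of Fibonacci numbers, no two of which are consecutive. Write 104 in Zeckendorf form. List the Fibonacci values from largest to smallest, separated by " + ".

Greedy algorithm:
104 − 89 = 15
15 − 13 = 2
2 − 2 = 0
So 104 = 89 + 13 + 2, with no two terms consecutive in the sequence.

89 + 13 + 2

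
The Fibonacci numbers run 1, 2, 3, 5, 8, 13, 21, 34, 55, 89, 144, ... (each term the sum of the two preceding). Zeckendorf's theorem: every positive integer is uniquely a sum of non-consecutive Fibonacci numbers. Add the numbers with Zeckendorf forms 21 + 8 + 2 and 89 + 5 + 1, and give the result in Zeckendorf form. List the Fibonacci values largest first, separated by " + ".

The two numbers are 31 and 95, so their sum is 126.
126: greatest Fibonacci not exceeding it is 89, leaving 37
37: greatest Fibonacci not exceeding it is 34, leaving 3
3: greatest Fibonacci not exceeding it is 3, leaving 0

89 + 34 + 3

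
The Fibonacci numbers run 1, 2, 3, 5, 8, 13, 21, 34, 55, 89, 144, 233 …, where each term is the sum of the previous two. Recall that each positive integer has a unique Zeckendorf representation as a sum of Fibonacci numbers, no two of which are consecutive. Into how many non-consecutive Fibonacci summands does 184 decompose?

subtract 144 from 184: 40 remains
subtract 34 from 40: 6 remains
subtract 5 from 6: 1 remains
subtract 1 from 1: 0 remains
184 = 144 + 34 + 5 + 1, which has 4 terms.

4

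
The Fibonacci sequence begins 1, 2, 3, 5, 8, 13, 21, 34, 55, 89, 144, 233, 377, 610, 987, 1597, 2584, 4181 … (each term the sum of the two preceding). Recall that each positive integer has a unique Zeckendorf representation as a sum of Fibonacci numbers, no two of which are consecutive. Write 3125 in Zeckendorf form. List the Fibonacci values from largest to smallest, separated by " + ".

2584 + 377 + 144 + 13 + 5 + 2

Greedy algorithm:
2584 ≤ 3125 < 4181, so take 2584; remainder 541
377 ≤ 541 < 610, so take 377; remainder 164
144 ≤ 164 < 233, so take 144; remainder 20
13 ≤ 20 < 21, so take 13; remainder 7
5 ≤ 7 < 8, so take 5; remainder 2
2 ≤ 2 < 3, so take 2; remainder 0
So 3125 = 2584 + 377 + 144 + 13 + 5 + 2, with no two terms consecutive in the sequence.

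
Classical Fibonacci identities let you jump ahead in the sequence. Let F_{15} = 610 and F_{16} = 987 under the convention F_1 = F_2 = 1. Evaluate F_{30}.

By the doubling identity F_{2k} = F_k(2F_{k+1} − F_k): F_{30} = 610·(2·987 − 610) = 610·1364 = 832040.

832040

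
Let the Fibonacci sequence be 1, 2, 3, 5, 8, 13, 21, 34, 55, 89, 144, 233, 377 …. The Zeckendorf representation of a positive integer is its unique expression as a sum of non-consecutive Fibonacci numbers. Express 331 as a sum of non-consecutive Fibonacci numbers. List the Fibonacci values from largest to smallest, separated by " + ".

331: greatest Fibonacci not exceeding it is 233, leaving 98
98: greatest Fibonacci not exceeding it is 89, leaving 9
9: greatest Fibonacci not exceeding it is 8, leaving 1
1: greatest Fibonacci not exceeding it is 1, leaving 0
So 331 = 233 + 89 + 8 + 1, with no two terms consecutive in the sequence.

233 + 89 + 8 + 1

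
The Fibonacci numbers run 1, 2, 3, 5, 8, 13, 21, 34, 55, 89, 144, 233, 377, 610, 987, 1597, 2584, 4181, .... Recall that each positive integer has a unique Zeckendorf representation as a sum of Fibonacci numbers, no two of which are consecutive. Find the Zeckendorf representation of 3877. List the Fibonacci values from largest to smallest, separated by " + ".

largest Fibonacci ≤ 3877 is 2584; 3877 − 2584 = 1293
largest Fibonacci ≤ 1293 is 987; 1293 − 987 = 306
largest Fibonacci ≤ 306 is 233; 306 − 233 = 73
largest Fibonacci ≤ 73 is 55; 73 − 55 = 18
largest Fibonacci ≤ 18 is 13; 18 − 13 = 5
largest Fibonacci ≤ 5 is 5; 5 − 5 = 0
So 3877 = 2584 + 987 + 233 + 55 + 13 + 5, with no two terms consecutive in the sequence.

2584 + 987 + 233 + 55 + 13 + 5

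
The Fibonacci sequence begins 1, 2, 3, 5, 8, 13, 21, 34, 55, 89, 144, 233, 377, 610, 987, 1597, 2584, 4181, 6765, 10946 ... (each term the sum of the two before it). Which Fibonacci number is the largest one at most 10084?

6765 ≤ 10084 < 10946, so the largest Fibonacci number not exceeding 10084 is 6765.

6765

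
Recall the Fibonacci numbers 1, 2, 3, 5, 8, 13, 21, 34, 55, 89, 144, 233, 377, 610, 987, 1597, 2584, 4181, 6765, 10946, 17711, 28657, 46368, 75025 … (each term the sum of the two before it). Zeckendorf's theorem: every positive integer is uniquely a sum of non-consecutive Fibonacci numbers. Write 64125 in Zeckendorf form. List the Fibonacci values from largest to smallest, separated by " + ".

46368 + 17711 + 34 + 8 + 3 + 1

46368 ≤ 64125 < 75025, so take 46368; remainder 17757
17711 ≤ 17757 < 28657, so take 17711; remainder 46
34 ≤ 46 < 55, so take 34; remainder 12
8 ≤ 12 < 13, so take 8; remainder 4
3 ≤ 4 < 5, so take 3; remainder 1
1 ≤ 1 < 2, so take 1; remainder 0
So 64125 = 46368 + 17711 + 34 + 8 + 3 + 1, with no two terms consecutive in the sequence.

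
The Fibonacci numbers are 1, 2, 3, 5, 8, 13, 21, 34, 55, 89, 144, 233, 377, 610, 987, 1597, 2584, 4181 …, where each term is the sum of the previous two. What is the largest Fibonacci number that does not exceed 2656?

2584 ≤ 2656 < 4181, so the largest Fibonacci number not exceeding 2656 is 2584.

2584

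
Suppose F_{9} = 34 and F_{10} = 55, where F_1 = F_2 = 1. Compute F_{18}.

By the doubling identity F_{2k} = F_k(2F_{k+1} − F_k): F_{18} = 34·(2·55 − 34) = 34·76 = 2584.

2584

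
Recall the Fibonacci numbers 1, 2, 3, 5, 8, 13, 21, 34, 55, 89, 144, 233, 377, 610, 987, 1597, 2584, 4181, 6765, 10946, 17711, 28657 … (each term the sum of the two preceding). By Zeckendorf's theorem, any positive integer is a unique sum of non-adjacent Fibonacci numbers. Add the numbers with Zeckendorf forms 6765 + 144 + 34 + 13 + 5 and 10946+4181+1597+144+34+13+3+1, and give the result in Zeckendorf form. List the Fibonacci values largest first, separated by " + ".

17711 + 4181 + 1597 + 377 + 13 + 1

The two numbers are 6961 and 16919, so their sum is 23880.
Greedy algorithm:
17711 ≤ 23880 < 28657, so take 17711; remainder 6169
4181 ≤ 6169 < 6765, so take 4181; remainder 1988
1597 ≤ 1988 < 2584, so take 1597; remainder 391
377 ≤ 391 < 610, so take 377; remainder 14
13 ≤ 14 < 21, so take 13; remainder 1
1 ≤ 1 < 2, so take 1; remainder 0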